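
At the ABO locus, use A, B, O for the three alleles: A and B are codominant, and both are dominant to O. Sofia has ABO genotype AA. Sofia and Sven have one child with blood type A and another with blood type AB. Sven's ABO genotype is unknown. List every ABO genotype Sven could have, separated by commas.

For each candidate genotype of Sven, check whether crossing it with AA can produce every observed child phenotype.
  AA → possible child types {A} ✗
  AB → possible child types {A, AB} ✓
  AO → possible child types {A} ✗
  BB → possible child types {AB} ✗
  BO → possible child types {A, AB} ✓
  OO → possible child types {A} ✗

AB, BO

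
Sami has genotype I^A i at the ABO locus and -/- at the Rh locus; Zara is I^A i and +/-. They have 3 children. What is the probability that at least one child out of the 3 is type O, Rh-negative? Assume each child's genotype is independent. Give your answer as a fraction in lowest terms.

169/512

ABO cross I^A i × I^A i → 1/4 O, 3/4 A.
Rh cross -/- × +/- → 1/2 Rh+, 1/2 Rh-; so P(type O, Rh-negative) = 1/4 × 1/2 = 1/8 per child.
P(none) = (7/8)^3 = 343/512; P(at least one) = 1 − 343/512 = 169/512.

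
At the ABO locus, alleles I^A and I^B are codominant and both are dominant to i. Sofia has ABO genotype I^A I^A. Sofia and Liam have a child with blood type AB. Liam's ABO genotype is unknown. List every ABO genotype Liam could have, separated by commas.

I^A I^B, I^B I^B, I^B i

For each candidate genotype of Liam, check whether crossing it with I^A I^A can produce every observed child phenotype.
  I^A I^A → possible child types {A} ✗
  I^A I^B → possible child types {A, AB} ✓
  I^A i → possible child types {A} ✗
  I^B I^B → possible child types {AB} ✓
  I^B i → possible child types {A, AB} ✓
  i i → possible child types {A} ✗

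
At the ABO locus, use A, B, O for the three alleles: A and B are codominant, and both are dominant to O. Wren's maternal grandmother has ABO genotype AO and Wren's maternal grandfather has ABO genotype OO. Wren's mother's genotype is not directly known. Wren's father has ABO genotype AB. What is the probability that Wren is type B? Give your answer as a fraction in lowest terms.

3/8

Wren's mother's ABO genotype from AO × OO: 1/2 AO, 1/2 OO.
Crossing each possibility with the father AB and summing P(type B): 1/2·1/4 + 1/2·1/2 = 3/8.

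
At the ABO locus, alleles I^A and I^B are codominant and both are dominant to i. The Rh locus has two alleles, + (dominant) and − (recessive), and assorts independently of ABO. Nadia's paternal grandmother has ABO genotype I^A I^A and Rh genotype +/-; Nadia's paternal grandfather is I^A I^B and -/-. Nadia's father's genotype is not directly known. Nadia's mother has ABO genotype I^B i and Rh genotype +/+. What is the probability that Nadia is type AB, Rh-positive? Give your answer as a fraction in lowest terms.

Nadia's father's ABO genotype from I^A I^A × I^A I^B: 1/2 I^A I^A, 1/2 I^A I^B.
Crossing each possibility with the mother I^B i and summing P(type AB): 1/2·1/2 + 1/2·1/4 = 3/8.
Similarly for Rh via the father's Rh distribution: P(Rh+) = 1.
Independent loci: 3/8 × 1 = 3/8.

3/8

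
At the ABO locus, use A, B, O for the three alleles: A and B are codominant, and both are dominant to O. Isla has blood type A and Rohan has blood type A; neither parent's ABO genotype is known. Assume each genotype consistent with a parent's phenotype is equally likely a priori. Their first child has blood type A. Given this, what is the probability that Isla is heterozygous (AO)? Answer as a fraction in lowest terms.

Possible genotypes: Isla ∈ {AA, AO}; Rohan ∈ {AA, AO}.
Weight each parental genotype pair by prior × P(type-A child):
  AA × AA: posterior weight 4/15.
  AA × AO: posterior weight 4/15.
  AO × AA: posterior weight 4/15.
  AO × AO: posterior weight 1/5.
Sum the posterior weight over pairs where Isla is AO: 7/15.

7/15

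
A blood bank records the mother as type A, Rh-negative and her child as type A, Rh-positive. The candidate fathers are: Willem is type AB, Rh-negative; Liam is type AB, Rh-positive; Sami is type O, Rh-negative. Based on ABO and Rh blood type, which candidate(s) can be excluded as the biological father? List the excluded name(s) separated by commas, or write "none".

Willem, Sami

A candidate is excluded only if no genotype consistent with his phenotype could produce a type A, Rh-positive child with a type A, Rh-negative mother.
Willem (type AB, Rh-): no genotype consistent with that phenotype can produce a type-A Rh+ child with a type-A mother.
Sami (type O, Rh-): no genotype consistent with that phenotype can produce a type-A Rh+ child with a type-A mother.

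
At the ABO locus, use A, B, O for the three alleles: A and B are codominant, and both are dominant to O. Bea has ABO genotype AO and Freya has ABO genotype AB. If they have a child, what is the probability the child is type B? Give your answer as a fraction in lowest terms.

ABO cross AO × AB → offspring phenotypes: 1/2 A, 1/4 B, 1/4 AB.
So P(type B) = 1/4.

1/4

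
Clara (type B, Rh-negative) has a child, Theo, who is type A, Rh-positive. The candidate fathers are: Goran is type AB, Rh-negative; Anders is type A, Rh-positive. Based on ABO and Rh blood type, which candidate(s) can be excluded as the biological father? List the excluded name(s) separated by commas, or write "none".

A candidate is excluded only if no genotype consistent with his phenotype could produce a type A, Rh-positive child with a type B, Rh-negative mother.
Goran (type AB, Rh-): no genotype consistent with that phenotype can produce a type-A Rh+ child with a type-B mother.

Goran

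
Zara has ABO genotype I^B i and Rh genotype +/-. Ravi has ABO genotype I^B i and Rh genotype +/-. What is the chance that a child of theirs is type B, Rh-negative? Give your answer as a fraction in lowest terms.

3/16

ABO cross I^B i × I^B i → offspring phenotypes: 1/4 O, 3/4 B.
Rh cross +/- × +/- → 3/4 Rh+, 1/4 Rh-.
Independent loci: P(type B, Rh-negative) = 3/4 × 1/4 = 3/16.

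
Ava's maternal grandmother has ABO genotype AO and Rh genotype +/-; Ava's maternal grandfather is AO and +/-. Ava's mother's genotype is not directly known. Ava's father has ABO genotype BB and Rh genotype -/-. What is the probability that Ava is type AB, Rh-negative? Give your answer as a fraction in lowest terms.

1/4

Ava's mother's ABO genotype from AO × AO: 1/4 AA, 1/2 AO, 1/4 OO.
Crossing each possibility with the father BB and summing P(type AB): 1/4·1 + 1/2·1/2 + 1/4·0 = 1/2.
Similarly for Rh via the mother's Rh distribution: P(Rh-) = 1/2.
Independent loci: 1/2 × 1/2 = 1/4.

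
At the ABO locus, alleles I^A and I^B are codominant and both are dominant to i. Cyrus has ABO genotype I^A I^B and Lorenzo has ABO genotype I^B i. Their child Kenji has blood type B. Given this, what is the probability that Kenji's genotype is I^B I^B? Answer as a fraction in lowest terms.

Cross I^A I^B × I^B i → 1/4 I^A I^B, 1/4 I^A i, 1/4 I^B I^B, 1/4 I^B i.
Type-B genotypes among offspring: I^B I^B (1/4), I^B i (1/4); total 1/2.
P(I^B I^B | type B) = (1/4) / (1/2) = 1/2.

1/2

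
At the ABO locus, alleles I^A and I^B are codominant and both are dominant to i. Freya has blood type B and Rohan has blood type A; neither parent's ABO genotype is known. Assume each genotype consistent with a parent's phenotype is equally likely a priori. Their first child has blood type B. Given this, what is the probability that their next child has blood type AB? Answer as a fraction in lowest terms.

5/12

Possible genotypes: Freya ∈ {I^B I^B, I^B i}; Rohan ∈ {I^A I^A, I^A i}.
Weight each parental genotype pair by prior × P(type-B child):
  I^B I^B × I^A i: posterior weight 2/3; P(next child type AB) = 1/2.
  I^B i × I^A i: posterior weight 1/3; P(next child type AB) = 1/4.
Weighted sum = 5/12.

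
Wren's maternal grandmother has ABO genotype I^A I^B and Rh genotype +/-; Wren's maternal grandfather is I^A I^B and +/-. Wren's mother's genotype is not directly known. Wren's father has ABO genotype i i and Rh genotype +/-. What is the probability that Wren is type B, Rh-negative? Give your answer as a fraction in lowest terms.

1/8

Wren's mother's ABO genotype from I^A I^B × I^A I^B: 1/4 I^A I^A, 1/2 I^A I^B, 1/4 I^B I^B.
Crossing each possibility with the father i i and summing P(type B): 1/4·0 + 1/2·1/2 + 1/4·1 = 1/2.
Similarly for Rh via the mother's Rh distribution: P(Rh-) = 1/4.
Independent loci: 1/2 × 1/4 = 1/8.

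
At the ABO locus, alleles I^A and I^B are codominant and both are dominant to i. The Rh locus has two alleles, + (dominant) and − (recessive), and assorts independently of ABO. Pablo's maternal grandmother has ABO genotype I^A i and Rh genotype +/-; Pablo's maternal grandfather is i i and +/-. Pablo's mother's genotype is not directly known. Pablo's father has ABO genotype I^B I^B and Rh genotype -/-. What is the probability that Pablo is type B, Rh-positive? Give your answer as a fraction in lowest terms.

3/8

Pablo's mother's ABO genotype from I^A i × i i: 1/2 I^A i, 1/2 i i.
Crossing each possibility with the father I^B I^B and summing P(type B): 1/2·1/2 + 1/2·1 = 3/4.
Similarly for Rh via the mother's Rh distribution: P(Rh+) = 1/2.
Independent loci: 3/4 × 1/2 = 3/8.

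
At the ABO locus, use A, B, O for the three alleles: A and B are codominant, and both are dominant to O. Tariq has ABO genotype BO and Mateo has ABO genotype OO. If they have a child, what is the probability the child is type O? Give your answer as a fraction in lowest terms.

ABO cross BO × OO → offspring phenotypes: 1/2 O, 1/2 B.
So P(type O) = 1/2.

1/2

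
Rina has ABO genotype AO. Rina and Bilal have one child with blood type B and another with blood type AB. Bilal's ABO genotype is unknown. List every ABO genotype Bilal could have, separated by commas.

AB, BB, BO

For each candidate genotype of Bilal, check whether crossing it with AO can produce every observed child phenotype.
  AA → possible child types {A} ✗
  AB → possible child types {A, B, AB} ✓
  AO → possible child types {O, A} ✗
  BB → possible child types {B, AB} ✓
  BO → possible child types {O, A, B, AB} ✓
  OO → possible child types {O, A} ✗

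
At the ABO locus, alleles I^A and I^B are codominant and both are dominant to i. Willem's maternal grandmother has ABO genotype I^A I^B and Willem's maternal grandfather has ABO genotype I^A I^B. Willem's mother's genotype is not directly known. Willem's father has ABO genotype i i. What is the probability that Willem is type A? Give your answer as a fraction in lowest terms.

Willem's mother's ABO genotype from I^A I^B × I^A I^B: 1/4 I^A I^A, 1/2 I^A I^B, 1/4 I^B I^B.
Crossing each possibility with the father i i and summing P(type A): 1/4·1 + 1/2·1/2 + 1/4·0 = 1/2.

1/2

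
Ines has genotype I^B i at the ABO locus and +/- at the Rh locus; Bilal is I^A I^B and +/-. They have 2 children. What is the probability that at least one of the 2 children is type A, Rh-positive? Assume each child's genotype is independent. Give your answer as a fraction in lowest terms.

ABO cross I^B i × I^A I^B → 1/4 A, 1/2 B, 1/4 AB.
Rh cross +/- × +/- → 3/4 Rh+, 1/4 Rh-; so P(type A, Rh-positive) = 1/4 × 3/4 = 3/16 per child.
P(none) = (13/16)^2 = 169/256; P(at least one) = 1 − 169/256 = 87/256.

87/256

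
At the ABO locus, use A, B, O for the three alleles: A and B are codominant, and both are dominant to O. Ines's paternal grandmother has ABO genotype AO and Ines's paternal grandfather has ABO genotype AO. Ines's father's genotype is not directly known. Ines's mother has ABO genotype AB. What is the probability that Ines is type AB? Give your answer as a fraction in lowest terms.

1/4

Ines's father's ABO genotype from AO × AO: 1/4 AA, 1/2 AO, 1/4 OO.
Crossing each possibility with the mother AB and summing P(type AB): 1/4·1/2 + 1/2·1/4 + 1/4·0 = 1/4.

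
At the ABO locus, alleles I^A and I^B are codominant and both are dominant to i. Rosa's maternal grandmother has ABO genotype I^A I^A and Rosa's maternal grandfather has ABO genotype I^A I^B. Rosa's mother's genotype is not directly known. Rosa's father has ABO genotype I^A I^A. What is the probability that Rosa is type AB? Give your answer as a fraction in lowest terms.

1/4

Rosa's mother's ABO genotype from I^A I^A × I^A I^B: 1/2 I^A I^A, 1/2 I^A I^B.
Crossing each possibility with the father I^A I^A and summing P(type AB): 1/2·0 + 1/2·1/2 = 1/4.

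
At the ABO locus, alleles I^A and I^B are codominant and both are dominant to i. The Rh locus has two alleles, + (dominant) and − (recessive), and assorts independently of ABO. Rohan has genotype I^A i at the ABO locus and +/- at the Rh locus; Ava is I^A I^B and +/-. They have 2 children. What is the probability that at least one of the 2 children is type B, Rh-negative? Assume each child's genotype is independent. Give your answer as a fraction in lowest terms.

ABO cross I^A i × I^A I^B → 1/2 A, 1/4 B, 1/4 AB.
Rh cross +/- × +/- → 3/4 Rh+, 1/4 Rh-; so P(type B, Rh-negative) = 1/4 × 1/4 = 1/16 per child.
P(none) = (15/16)^2 = 225/256; P(at least one) = 1 − 225/256 = 31/256.

31/256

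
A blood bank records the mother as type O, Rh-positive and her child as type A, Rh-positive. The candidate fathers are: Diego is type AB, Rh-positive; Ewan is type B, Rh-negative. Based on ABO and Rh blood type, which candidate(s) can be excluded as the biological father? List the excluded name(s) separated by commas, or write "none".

Ewan

A candidate is excluded only if no genotype consistent with his phenotype could produce a type A, Rh-positive child with a type O, Rh-positive mother.
Ewan (type B, Rh-): no genotype consistent with that phenotype can produce a type-A Rh+ child with a type-O mother.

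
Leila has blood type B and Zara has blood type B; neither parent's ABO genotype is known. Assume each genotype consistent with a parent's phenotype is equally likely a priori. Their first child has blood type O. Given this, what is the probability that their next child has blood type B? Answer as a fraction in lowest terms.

3/4

Possible genotypes: Leila ∈ {I^B I^B, I^B i}; Zara ∈ {I^B I^B, I^B i}.
Weight each parental genotype pair by prior × P(type-O child):
  I^B i × I^B i: posterior weight 1; P(next child type B) = 3/4.
Weighted sum = 3/4.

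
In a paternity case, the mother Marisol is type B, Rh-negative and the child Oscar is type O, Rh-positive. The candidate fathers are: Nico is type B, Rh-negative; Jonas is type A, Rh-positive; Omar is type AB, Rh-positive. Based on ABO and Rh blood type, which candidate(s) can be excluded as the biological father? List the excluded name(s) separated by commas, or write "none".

A candidate is excluded only if no genotype consistent with his phenotype could produce a type O, Rh-positive child with a type B, Rh-negative mother.
Nico (type B, Rh-): no genotype consistent with that phenotype can produce a type-O Rh+ child with a type-B mother.
Omar (type AB, Rh+): no genotype consistent with that phenotype can produce a type-O Rh+ child with a type-B mother.

Nico, Omar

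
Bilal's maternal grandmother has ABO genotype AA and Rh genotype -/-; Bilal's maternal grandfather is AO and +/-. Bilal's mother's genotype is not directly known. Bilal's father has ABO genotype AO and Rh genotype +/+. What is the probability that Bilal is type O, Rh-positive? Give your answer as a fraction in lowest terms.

Bilal's mother's ABO genotype from AA × AO: 1/2 AA, 1/2 AO.
Crossing each possibility with the father AO and summing P(type O): 1/2·0 + 1/2·1/4 = 1/8.
Similarly for Rh via the mother's Rh distribution: P(Rh+) = 1.
Independent loci: 1/8 × 1 = 1/8.

1/8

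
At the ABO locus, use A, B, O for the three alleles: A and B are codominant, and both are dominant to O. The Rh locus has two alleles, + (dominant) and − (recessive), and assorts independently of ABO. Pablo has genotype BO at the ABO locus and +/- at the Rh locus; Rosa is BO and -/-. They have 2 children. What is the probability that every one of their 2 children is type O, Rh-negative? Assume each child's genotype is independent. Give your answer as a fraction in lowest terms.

ABO cross BO × BO → 1/4 O, 3/4 B.
Rh cross +/- × -/- → 1/2 Rh+, 1/2 Rh-; so P(type O, Rh-negative) = 1/4 × 1/2 = 1/8 per child.
All 2 independent: (1/8)^2 = 1/64.

1/64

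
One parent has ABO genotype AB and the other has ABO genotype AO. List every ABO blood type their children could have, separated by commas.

A, B, AB

Gametes from AB × AO give offspring ABO genotypes AA, AB, AO, BO, i.e. phenotypes A, B, AB.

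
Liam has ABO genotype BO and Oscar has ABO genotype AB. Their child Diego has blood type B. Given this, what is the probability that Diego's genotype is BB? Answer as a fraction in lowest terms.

Cross BO × AB → 1/4 AB, 1/4 AO, 1/4 BB, 1/4 BO.
Type-B genotypes among offspring: BB (1/4), BO (1/4); total 1/2.
P(BB | type B) = (1/4) / (1/2) = 1/2.

1/2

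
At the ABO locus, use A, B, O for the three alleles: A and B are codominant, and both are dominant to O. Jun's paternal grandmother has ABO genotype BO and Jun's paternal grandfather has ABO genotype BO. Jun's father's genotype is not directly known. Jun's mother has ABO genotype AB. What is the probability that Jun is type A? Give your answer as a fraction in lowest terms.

Jun's father's ABO genotype from BO × BO: 1/4 BB, 1/2 BO, 1/4 OO.
Crossing each possibility with the mother AB and summing P(type A): 1/4·0 + 1/2·1/4 + 1/4·1/2 = 1/4.

1/4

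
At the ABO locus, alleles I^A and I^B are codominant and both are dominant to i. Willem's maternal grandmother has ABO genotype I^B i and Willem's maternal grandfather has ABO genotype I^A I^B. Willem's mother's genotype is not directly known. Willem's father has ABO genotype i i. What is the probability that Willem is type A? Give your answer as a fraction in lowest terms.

Willem's mother's ABO genotype from I^B i × I^A I^B: 1/4 I^A I^B, 1/4 I^A i, 1/4 I^B I^B, 1/4 I^B i.
Crossing each possibility with the father i i and summing P(type A): 1/4·1/2 + 1/4·1/2 + 1/4·0 + 1/4·0 = 1/4.

1/4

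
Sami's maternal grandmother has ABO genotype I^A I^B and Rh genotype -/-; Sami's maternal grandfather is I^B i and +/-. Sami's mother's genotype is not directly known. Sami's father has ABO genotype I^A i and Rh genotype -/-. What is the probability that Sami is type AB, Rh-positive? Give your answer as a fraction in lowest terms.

Sami's mother's ABO genotype from I^A I^B × I^B i: 1/4 I^A I^B, 1/4 I^A i, 1/4 I^B I^B, 1/4 I^B i.
Crossing each possibility with the father I^A i and summing P(type AB): 1/4·1/4 + 1/4·0 + 1/4·1/2 + 1/4·1/4 = 1/4.
Similarly for Rh via the mother's Rh distribution: P(Rh+) = 1/4.
Independent loci: 1/4 × 1/4 = 1/16.

1/16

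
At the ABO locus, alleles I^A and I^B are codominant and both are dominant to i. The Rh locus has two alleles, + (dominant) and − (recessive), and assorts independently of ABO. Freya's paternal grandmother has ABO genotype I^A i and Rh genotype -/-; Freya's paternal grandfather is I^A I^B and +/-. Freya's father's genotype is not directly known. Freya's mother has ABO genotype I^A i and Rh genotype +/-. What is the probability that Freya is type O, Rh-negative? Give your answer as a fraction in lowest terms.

3/64

Freya's father's ABO genotype from I^A i × I^A I^B: 1/4 I^A I^A, 1/4 I^A I^B, 1/4 I^A i, 1/4 I^B i.
Crossing each possibility with the mother I^A i and summing P(type O): 1/4·0 + 1/4·0 + 1/4·1/4 + 1/4·1/4 = 1/8.
Similarly for Rh via the father's Rh distribution: P(Rh-) = 3/8.
Independent loci: 1/8 × 3/8 = 3/64.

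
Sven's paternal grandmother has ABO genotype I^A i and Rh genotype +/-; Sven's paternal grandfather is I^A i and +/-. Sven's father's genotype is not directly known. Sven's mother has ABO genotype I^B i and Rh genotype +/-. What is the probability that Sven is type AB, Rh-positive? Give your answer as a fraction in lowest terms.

3/16

Sven's father's ABO genotype from I^A i × I^A i: 1/4 I^A I^A, 1/2 I^A i, 1/4 i i.
Crossing each possibility with the mother I^B i and summing P(type AB): 1/4·1/2 + 1/2·1/4 + 1/4·0 = 1/4.
Similarly for Rh via the father's Rh distribution: P(Rh+) = 3/4.
Independent loci: 1/4 × 3/4 = 3/16.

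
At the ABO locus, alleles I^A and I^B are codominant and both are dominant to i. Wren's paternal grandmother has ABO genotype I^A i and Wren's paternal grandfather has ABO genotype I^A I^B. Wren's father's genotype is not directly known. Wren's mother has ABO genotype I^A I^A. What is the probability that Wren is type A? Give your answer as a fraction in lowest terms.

3/4

Wren's father's ABO genotype from I^A i × I^A I^B: 1/4 I^A I^A, 1/4 I^A I^B, 1/4 I^A i, 1/4 I^B i.
Crossing each possibility with the mother I^A I^A and summing P(type A): 1/4·1 + 1/4·1/2 + 1/4·1 + 1/4·1/2 = 3/4.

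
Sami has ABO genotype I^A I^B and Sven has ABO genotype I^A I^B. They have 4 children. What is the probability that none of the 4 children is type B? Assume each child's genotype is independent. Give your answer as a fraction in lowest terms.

81/256

ABO cross I^A I^B × I^A I^B → 1/4 A, 1/4 B, 1/2 AB.
So P(type B) = 1/4 per child.
P(not type B) = 3/4 for one child; (3/4)^4 = 81/256.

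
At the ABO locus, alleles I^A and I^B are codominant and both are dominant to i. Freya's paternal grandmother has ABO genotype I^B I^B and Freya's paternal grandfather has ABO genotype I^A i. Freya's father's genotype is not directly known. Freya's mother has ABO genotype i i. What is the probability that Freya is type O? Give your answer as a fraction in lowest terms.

1/4

Freya's father's ABO genotype from I^B I^B × I^A i: 1/2 I^A I^B, 1/2 I^B i.
Crossing each possibility with the mother i i and summing P(type O): 1/2·0 + 1/2·1/2 = 1/4.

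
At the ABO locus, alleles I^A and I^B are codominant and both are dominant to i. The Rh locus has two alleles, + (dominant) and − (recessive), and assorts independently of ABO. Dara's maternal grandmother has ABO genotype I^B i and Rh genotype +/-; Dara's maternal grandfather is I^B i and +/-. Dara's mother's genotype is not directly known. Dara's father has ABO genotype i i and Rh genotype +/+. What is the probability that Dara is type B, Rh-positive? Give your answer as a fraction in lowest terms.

Dara's mother's ABO genotype from I^B i × I^B i: 1/4 I^B I^B, 1/2 I^B i, 1/4 i i.
Crossing each possibility with the father i i and summing P(type B): 1/4·1 + 1/2·1/2 + 1/4·0 = 1/2.
Similarly for Rh via the mother's Rh distribution: P(Rh+) = 1.
Independent loci: 1/2 × 1 = 1/2.

1/2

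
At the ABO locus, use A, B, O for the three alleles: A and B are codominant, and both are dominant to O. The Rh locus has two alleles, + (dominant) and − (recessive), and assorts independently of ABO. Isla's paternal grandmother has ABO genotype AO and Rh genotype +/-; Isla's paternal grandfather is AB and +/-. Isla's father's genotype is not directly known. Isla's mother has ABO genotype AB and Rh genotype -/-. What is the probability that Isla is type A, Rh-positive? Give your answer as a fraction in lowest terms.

Isla's father's ABO genotype from AO × AB: 1/4 AA, 1/4 AB, 1/4 AO, 1/4 BO.
Crossing each possibility with the mother AB and summing P(type A): 1/4·1/2 + 1/4·1/4 + 1/4·1/2 + 1/4·1/4 = 3/8.
Similarly for Rh via the father's Rh distribution: P(Rh+) = 1/2.
Independent loci: 3/8 × 1/2 = 3/16.

3/16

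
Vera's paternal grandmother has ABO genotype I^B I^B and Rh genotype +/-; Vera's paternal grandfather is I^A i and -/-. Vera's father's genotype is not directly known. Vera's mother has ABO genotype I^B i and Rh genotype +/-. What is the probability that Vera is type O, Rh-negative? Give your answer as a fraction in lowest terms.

3/64

Vera's father's ABO genotype from I^B I^B × I^A i: 1/2 I^A I^B, 1/2 I^B i.
Crossing each possibility with the mother I^B i and summing P(type O): 1/2·0 + 1/2·1/4 = 1/8.
Similarly for Rh via the father's Rh distribution: P(Rh-) = 3/8.
Independent loci: 1/8 × 3/8 = 3/64.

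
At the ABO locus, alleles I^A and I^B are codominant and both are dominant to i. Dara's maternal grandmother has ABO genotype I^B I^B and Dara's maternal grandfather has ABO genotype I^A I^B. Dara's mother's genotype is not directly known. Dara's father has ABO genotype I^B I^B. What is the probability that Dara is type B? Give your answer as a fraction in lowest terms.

3/4

Dara's mother's ABO genotype from I^B I^B × I^A I^B: 1/2 I^A I^B, 1/2 I^B I^B.
Crossing each possibility with the father I^B I^B and summing P(type B): 1/2·1/2 + 1/2·1 = 3/4.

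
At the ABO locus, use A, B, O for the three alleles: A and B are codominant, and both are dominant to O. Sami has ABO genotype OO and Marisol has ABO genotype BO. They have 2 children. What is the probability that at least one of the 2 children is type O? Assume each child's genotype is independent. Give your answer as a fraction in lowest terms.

ABO cross OO × BO → 1/2 O, 1/2 B.
So P(type O) = 1/2 per child.
P(none) = (1/2)^2 = 1/4; P(at least one) = 1 − 1/4 = 3/4.

3/4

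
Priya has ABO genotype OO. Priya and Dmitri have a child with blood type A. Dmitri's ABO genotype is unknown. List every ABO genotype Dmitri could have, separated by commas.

AA, AB, AO

For each candidate genotype of Dmitri, check whether crossing it with OO can produce every observed child phenotype.
  AA → possible child types {A} ✓
  AB → possible child types {A, B} ✓
  AO → possible child types {O, A} ✓
  BB → possible child types {B} ✗
  BO → possible child types {O, B} ✗
  OO → possible child types {O} ✗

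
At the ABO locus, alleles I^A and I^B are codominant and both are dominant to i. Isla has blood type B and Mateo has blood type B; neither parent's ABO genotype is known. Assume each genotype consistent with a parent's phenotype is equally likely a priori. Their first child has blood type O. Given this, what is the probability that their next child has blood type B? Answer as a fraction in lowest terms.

Possible genotypes: Isla ∈ {I^B I^B, I^B i}; Mateo ∈ {I^B I^B, I^B i}.
Weight each parental genotype pair by prior × P(type-O child):
  I^B i × I^B i: posterior weight 1; P(next child type B) = 3/4.
Weighted sum = 3/4.

3/4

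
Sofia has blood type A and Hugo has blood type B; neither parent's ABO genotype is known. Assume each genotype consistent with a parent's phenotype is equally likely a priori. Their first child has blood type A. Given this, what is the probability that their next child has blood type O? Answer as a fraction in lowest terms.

Possible genotypes: Sofia ∈ {AA, AO}; Hugo ∈ {BB, BO}.
Weight each parental genotype pair by prior × P(type-A child):
  AA × BO: posterior weight 2/3; P(next child type O) = 0.
  AO × BO: posterior weight 1/3; P(next child type O) = 1/4.
Weighted sum = 1/12.

1/12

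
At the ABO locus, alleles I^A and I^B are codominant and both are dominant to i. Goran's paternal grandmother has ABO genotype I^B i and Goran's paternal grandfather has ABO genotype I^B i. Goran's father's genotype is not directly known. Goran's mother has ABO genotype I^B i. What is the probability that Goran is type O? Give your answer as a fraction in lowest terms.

Goran's father's ABO genotype from I^B i × I^B i: 1/4 I^B I^B, 1/2 I^B i, 1/4 i i.
Crossing each possibility with the mother I^B i and summing P(type O): 1/4·0 + 1/2·1/4 + 1/4·1/2 = 1/4.

1/4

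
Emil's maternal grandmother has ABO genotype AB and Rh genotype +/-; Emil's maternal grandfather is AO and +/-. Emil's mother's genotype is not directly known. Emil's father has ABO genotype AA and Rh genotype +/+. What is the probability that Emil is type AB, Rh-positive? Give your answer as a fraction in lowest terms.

Emil's mother's ABO genotype from AB × AO: 1/4 AA, 1/4 AB, 1/4 AO, 1/4 BO.
Crossing each possibility with the father AA and summing P(type AB): 1/4·0 + 1/4·1/2 + 1/4·0 + 1/4·1/2 = 1/4.
Similarly for Rh via the mother's Rh distribution: P(Rh+) = 1.
Independent loci: 1/4 × 1 = 1/4.

1/4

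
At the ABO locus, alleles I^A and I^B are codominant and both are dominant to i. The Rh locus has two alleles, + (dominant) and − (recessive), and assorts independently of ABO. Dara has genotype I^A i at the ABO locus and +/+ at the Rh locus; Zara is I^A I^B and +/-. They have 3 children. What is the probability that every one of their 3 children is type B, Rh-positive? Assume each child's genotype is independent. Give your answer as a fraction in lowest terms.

1/64

ABO cross I^A i × I^A I^B → 1/2 A, 1/4 B, 1/4 AB.
Rh cross +/+ × +/- → 1 Rh+; so P(type B, Rh-positive) = 1/4 × 1 = 1/4 per child.
All 3 independent: (1/4)^3 = 1/64.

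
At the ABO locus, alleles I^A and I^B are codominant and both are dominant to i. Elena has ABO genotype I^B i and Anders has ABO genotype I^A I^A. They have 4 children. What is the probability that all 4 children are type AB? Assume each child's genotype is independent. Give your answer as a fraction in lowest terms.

ABO cross I^B i × I^A I^A → 1/2 A, 1/2 AB.
So P(type AB) = 1/2 per child.
All 4 independent: (1/2)^4 = 1/16.

1/16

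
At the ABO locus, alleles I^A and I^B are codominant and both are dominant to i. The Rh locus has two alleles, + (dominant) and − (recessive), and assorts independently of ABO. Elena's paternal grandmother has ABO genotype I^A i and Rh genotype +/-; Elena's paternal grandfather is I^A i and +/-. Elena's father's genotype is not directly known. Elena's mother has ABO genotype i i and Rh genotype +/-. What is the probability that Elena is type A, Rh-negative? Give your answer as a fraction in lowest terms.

1/8

Elena's father's ABO genotype from I^A i × I^A i: 1/4 I^A I^A, 1/2 I^A i, 1/4 i i.
Crossing each possibility with the mother i i and summing P(type A): 1/4·1 + 1/2·1/2 + 1/4·0 = 1/2.
Similarly for Rh via the father's Rh distribution: P(Rh-) = 1/4.
Independent loci: 1/2 × 1/4 = 1/8.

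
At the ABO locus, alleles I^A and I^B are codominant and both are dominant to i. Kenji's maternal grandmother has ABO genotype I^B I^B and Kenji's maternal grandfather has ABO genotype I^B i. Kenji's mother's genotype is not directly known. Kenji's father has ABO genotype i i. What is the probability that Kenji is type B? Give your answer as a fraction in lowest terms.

Kenji's mother's ABO genotype from I^B I^B × I^B i: 1/2 I^B I^B, 1/2 I^B i.
Crossing each possibility with the father i i and summing P(type B): 1/2·1 + 1/2·1/2 = 3/4.

3/4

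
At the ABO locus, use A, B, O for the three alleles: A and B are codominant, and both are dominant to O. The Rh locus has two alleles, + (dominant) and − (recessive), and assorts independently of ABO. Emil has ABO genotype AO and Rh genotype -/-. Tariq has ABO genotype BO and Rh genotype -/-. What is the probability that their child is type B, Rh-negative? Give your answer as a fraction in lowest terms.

ABO cross AO × BO → offspring phenotypes: 1/4 O, 1/4 A, 1/4 B, 1/4 AB.
Rh cross -/- × -/- → 1 Rh-.
Independent loci: P(type B, Rh-negative) = 1/4 × 1 = 1/4.

1/4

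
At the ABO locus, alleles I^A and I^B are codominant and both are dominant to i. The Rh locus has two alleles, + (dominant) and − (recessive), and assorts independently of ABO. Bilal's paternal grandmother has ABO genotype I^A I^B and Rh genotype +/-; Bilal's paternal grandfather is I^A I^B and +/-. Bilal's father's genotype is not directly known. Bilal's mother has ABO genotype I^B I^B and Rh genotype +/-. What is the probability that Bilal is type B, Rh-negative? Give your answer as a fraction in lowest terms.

Bilal's father's ABO genotype from I^A I^B × I^A I^B: 1/4 I^A I^A, 1/2 I^A I^B, 1/4 I^B I^B.
Crossing each possibility with the mother I^B I^B and summing P(type B): 1/4·0 + 1/2·1/2 + 1/4·1 = 1/2.
Similarly for Rh via the father's Rh distribution: P(Rh-) = 1/4.
Independent loci: 1/2 × 1/4 = 1/8.

1/8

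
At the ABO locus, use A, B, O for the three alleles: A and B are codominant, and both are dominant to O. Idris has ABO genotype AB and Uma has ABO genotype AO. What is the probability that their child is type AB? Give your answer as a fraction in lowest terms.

ABO cross AB × AO → offspring phenotypes: 1/2 A, 1/4 B, 1/4 AB.
So P(type AB) = 1/4.

1/4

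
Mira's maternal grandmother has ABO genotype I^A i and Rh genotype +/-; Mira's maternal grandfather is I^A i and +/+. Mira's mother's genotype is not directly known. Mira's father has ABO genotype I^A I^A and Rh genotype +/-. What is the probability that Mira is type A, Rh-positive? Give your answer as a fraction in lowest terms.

Mira's mother's ABO genotype from I^A i × I^A i: 1/4 I^A I^A, 1/2 I^A i, 1/4 i i.
Crossing each possibility with the father I^A I^A and summing P(type A): 1/4·1 + 1/2·1 + 1/4·1 = 1.
Similarly for Rh via the mother's Rh distribution: P(Rh+) = 7/8.
Independent loci: 1 × 7/8 = 7/8.

7/8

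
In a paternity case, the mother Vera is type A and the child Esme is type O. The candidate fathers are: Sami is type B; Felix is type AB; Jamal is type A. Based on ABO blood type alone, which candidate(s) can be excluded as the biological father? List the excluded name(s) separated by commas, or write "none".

A candidate is excluded only if no genotype consistent with his phenotype could produce a type O child with a type A mother.
Felix (type AB): no genotype consistent with that phenotype can produce a type-O child with a type-A mother.

Felix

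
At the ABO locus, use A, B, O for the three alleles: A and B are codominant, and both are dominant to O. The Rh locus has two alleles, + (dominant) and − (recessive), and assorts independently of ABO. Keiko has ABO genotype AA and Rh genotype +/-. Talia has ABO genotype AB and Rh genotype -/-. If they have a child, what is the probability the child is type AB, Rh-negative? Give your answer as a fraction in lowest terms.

ABO cross AA × AB → offspring phenotypes: 1/2 A, 1/2 AB.
Rh cross +/- × -/- → 1/2 Rh+, 1/2 Rh-.
Independent loci: P(type AB, Rh-negative) = 1/2 × 1/2 = 1/4.

1/4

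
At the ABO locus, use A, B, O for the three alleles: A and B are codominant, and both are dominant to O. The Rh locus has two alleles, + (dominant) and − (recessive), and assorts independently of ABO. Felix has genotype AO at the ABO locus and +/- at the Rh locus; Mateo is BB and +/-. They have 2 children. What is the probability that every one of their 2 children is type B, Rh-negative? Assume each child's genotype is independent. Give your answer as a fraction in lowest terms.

ABO cross AO × BB → 1/2 B, 1/2 AB.
Rh cross +/- × +/- → 3/4 Rh+, 1/4 Rh-; so P(type B, Rh-negative) = 1/2 × 1/4 = 1/8 per child.
All 2 independent: (1/8)^2 = 1/64.

1/64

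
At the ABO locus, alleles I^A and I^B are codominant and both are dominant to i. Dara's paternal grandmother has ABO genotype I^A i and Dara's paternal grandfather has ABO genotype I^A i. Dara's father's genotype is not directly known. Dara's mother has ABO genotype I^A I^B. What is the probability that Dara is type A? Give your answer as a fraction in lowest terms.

1/2

Dara's father's ABO genotype from I^A i × I^A i: 1/4 I^A I^A, 1/2 I^A i, 1/4 i i.
Crossing each possibility with the mother I^A I^B and summing P(type A): 1/4·1/2 + 1/2·1/2 + 1/4·1/2 = 1/2.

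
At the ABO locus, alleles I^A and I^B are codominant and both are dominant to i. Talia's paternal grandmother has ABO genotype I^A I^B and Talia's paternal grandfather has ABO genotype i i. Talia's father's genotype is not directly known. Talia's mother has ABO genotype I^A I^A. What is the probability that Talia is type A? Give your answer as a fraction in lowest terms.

3/4

Talia's father's ABO genotype from I^A I^B × i i: 1/2 I^A i, 1/2 I^B i.
Crossing each possibility with the mother I^A I^A and summing P(type A): 1/2·1 + 1/2·1/2 = 3/4.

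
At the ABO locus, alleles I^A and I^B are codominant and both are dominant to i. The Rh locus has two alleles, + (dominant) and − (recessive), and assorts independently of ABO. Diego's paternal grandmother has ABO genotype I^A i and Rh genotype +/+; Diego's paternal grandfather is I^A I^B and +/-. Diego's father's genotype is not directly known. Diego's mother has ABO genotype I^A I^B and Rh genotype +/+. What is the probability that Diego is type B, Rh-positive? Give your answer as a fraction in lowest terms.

Diego's father's ABO genotype from I^A i × I^A I^B: 1/4 I^A I^A, 1/4 I^A I^B, 1/4 I^A i, 1/4 I^B i.
Crossing each possibility with the mother I^A I^B and summing P(type B): 1/4·0 + 1/4·1/4 + 1/4·1/4 + 1/4·1/2 = 1/4.
Similarly for Rh via the father's Rh distribution: P(Rh+) = 1.
Independent loci: 1/4 × 1 = 1/4.

1/4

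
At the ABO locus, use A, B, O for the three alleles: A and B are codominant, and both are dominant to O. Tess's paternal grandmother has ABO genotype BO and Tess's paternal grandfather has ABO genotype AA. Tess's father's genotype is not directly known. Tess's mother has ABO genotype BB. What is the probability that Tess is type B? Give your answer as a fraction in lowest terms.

1/2

Tess's father's ABO genotype from BO × AA: 1/2 AB, 1/2 AO.
Crossing each possibility with the mother BB and summing P(type B): 1/2·1/2 + 1/2·1/2 = 1/2.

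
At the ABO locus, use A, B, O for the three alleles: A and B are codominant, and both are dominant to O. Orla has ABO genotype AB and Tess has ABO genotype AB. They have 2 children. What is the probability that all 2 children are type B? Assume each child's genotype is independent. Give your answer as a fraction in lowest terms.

ABO cross AB × AB → 1/4 A, 1/4 B, 1/2 AB.
So P(type B) = 1/4 per child.
All 2 independent: (1/4)^2 = 1/16.

1/16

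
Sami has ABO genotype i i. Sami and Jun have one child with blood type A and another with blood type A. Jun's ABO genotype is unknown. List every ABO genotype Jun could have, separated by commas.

I^A I^A, I^A I^B, I^A i

For each candidate genotype of Jun, check whether crossing it with i i can produce every observed child phenotype.
  I^A I^A → possible child types {A} ✓
  I^A I^B → possible child types {A, B} ✓
  I^A i → possible child types {O, A} ✓
  I^B I^B → possible child types {B} ✗
  I^B i → possible child types {O, B} ✗
  i i → possible child types {O} ✗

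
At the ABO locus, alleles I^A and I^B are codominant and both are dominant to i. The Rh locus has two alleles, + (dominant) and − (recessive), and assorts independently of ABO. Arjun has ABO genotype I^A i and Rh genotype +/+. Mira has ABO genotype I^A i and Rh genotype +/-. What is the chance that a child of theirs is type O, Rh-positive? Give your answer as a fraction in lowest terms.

ABO cross I^A i × I^A i → offspring phenotypes: 1/4 O, 3/4 A.
Rh cross +/+ × +/- → 1 Rh+.
Independent loci: P(type O, Rh-positive) = 1/4 × 1 = 1/4.

1/4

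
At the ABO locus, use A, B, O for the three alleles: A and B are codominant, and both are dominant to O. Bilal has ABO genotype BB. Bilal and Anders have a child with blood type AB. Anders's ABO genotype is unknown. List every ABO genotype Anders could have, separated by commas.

For each candidate genotype of Anders, check whether crossing it with BB can produce every observed child phenotype.
  AA → possible child types {AB} ✓
  AB → possible child types {B, AB} ✓
  AO → possible child types {B, AB} ✓
  BB → possible child types {B} ✗
  BO → possible child types {B} ✗
  OO → possible child types {B} ✗

AA, AB, AO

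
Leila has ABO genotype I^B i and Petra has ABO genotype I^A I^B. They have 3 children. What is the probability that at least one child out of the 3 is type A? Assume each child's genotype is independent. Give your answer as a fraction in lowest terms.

37/64

ABO cross I^B i × I^A I^B → 1/4 A, 1/2 B, 1/4 AB.
So P(type A) = 1/4 per child.
P(none) = (3/4)^3 = 27/64; P(at least one) = 1 − 27/64 = 37/64.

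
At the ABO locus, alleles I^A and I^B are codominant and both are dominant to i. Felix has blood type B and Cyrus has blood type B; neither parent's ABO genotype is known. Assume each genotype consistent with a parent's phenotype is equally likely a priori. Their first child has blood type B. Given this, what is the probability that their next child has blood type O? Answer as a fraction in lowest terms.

Possible genotypes: Felix ∈ {I^B I^B, I^B i}; Cyrus ∈ {I^B I^B, I^B i}.
Weight each parental genotype pair by prior × P(type-B child):
  I^B I^B × I^B I^B: posterior weight 4/15; P(next child type O) = 0.
  I^B I^B × I^B i: posterior weight 4/15; P(next child type O) = 0.
  I^B i × I^B I^B: posterior weight 4/15; P(next child type O) = 0.
  I^B i × I^B i: posterior weight 1/5; P(next child type O) = 1/4.
Weighted sum = 1/20.

1/20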